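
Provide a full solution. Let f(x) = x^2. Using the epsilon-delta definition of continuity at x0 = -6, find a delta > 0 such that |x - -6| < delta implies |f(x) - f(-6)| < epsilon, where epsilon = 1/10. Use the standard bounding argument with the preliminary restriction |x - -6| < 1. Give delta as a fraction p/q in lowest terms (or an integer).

Factor: |x^2 - (-6)^2| = |x - -6| * |x + -6|.
Impose |x - -6| < 1 first. Then |x + -6| = |(x - -6) + 2*(-6)| <= |x - -6| + 2*|-6| < 1 + 12 = 13.
So |x^2 - (-6)^2| < delta * 13.
We need delta * 13 <= 1/10, i.e. delta <= 1/10/13 = 1/130.
Since 1/130 < 1, this is tighter than 1; take delta = 1/130.
So delta = 1/130 works.

1/130


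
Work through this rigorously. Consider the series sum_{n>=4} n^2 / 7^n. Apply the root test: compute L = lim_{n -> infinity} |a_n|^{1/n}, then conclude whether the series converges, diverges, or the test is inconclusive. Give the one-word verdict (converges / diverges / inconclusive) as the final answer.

Let a_n denote the general term. Form |a_n|^(1/n) and simplify:
|a_n|^(1/n) = n^(2/n)/7
Take the limit as n -> infinity: L = 1/7.
Since L = 1/7 < 1, the root test implies convergence.

converges


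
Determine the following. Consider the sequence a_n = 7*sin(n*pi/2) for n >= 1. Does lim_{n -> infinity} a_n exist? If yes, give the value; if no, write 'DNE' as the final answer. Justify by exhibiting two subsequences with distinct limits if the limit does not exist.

Examine the behaviour of a_n along subsequences.
a_{4k+1} = 7*sin(pi/2 + 2k*pi) = 7 -> 7. a_{4k+3} = 7*sin(3pi/2 + 2k*pi) = -7 -> -7.
Since these two subsequential limits are 7 and -7, distinct, the full sequence cannot converge (a convergent sequence has all subsequences tending to the same limit). So lim a_n does not exist.

DNE


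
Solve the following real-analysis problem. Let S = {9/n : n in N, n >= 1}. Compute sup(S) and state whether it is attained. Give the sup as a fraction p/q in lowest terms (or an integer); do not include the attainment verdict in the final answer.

Analysis:
- Values: 9, 9/2, 3, 9/4, ... strictly decreasing.
- The maximum is 9 (n=1); sup = 9 (attained).
- The set is bounded below by 0; 9/n -> 0 so 0 is the greatest lower bound.
- 0 is not in the set, so inf = 0 is not attained.
Conclusion: sup(S) = 9, attained in S.

9


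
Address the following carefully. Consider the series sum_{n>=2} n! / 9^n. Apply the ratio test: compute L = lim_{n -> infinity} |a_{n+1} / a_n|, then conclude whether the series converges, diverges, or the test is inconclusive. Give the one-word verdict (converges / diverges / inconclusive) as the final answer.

Let a_n denote the general term. Form the ratio a_{n+1}/a_n and simplify:
a_{n+1}/a_n = n/9 + 1/9
Take the limit as n -> infinity: L = infinity.
Since L = infinity > 1 (or L = infinity), the ratio test implies the series diverges.

diverges


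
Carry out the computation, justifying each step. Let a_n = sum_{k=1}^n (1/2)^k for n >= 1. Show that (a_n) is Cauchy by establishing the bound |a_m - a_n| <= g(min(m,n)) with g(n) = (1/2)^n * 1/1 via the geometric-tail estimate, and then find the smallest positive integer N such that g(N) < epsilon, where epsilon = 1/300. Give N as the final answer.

For m > n >= 1: |a_m - a_n| = sum_{k=n+1}^m (1/2)^k < sum_{k=n+1}^infinity (1/2)^k = (1/2)^(n+1) / (1 - 1/2) = (1/2)^n * (1/2) * (2/1) = (1/2)^n * 1/1.
So g(n) = (1/2)^n / 1. Since g(n) -> 0, (a_n) is Cauchy.
Now solve g(N) < 1/300: (1/2)^N / 1 < 1/300 <=> 2^N > 1 / (1 * 1/300) = 300.
Check powers of 2: 2^8 = 256 <= 300, 2^9 = 512 > 300.
So the smallest such N is 9. Check: g(9) = 1/(1 * 512) = 1/512 < 1/300.

9


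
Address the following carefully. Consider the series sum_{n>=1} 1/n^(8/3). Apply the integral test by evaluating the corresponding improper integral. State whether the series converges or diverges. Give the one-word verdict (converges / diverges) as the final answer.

Let f(x) = x^(-8/3). Then f is positive, continuous, and decreasing on [1, infinity), so the integral test applies.
Compute the improper integral int_{1}^infinity f(x) dx:
  antiderivative F(x) = -3/(5*x^(5/3)).
  As x -> infinity, F(x) -> 0 (since p = 8/3 > 1).
  So int = F(infinity) - F(1) = 0 - (-3/5) = 3/5.
  Finite, so by the integral test, the series converges.

converges


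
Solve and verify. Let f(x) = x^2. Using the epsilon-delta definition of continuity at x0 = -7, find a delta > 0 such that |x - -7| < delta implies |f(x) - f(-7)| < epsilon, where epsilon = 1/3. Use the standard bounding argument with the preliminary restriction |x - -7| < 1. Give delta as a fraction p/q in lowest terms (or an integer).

Factor: |x^2 - (-7)^2| = |x - -7| * |x + -7|.
Impose |x - -7| < 1 first. Then |x + -7| = |(x - -7) + 2*(-7)| <= |x - -7| + 2*|-7| < 1 + 14 = 15.
So |x^2 - (-7)^2| < delta * 15.
We need delta * 15 <= 1/3, i.e. delta <= 1/3/15 = 1/45.
Since 1/45 < 1, this is tighter than 1; take delta = 1/45.
So delta = 1/45 works.

1/45


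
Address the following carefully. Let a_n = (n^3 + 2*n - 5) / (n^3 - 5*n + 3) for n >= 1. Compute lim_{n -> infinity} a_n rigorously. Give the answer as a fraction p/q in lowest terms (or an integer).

Divide numerator and denominator by n^3, the highest power:
numerator / n^3 = 1 + 2/n^2 - 5/n^3
denominator / n^3 = 1 - 5/n^2 + 3/n^3
As n -> infinity, all terms of the form c/n^k (k >= 1) tend to 0.
So numerator / n^3 -> 1 and denominator / n^3 -> 1.
Therefore lim a_n = 1.

1


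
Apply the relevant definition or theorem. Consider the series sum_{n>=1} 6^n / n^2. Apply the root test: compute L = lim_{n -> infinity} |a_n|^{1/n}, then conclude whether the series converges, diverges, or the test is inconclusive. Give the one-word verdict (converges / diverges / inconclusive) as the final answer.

Let a_n denote the general term. Form |a_n|^(1/n) and simplify:
|a_n|^(1/n) = 6/n^(2/n)
Take the limit as n -> infinity: L = 6.
Since L = 6 > 1, the root test implies divergence.

diverges


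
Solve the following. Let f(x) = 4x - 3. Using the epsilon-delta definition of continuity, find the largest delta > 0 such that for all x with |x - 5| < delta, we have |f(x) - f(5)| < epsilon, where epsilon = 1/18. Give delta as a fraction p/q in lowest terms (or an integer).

We compute f(5) = 4*(5) - 3 = 17.
|f(x) - f(5)| = |4x - 3 - (17)| = |4(x - 5)| = 4|x - 5|.
We need 4|x - 5| < 1/18, i.e. |x - 5| < 1/18 / 4 = 1/72.
So any delta <= 1/72 works. Conversely, if delta > 1/72, then x = 5 + 1/72 satisfies |x - 5| = 1/72 < delta but |f(x) - f(5)| = 4 * 1/72 = 1/18, which is not < 1/18; so no larger delta works.
Hence the largest such delta is 1/72.

1/72


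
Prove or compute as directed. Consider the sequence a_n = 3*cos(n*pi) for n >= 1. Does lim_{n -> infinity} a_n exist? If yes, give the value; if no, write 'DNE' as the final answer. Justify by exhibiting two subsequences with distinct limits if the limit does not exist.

Examine the behaviour of a_n along subsequences.
cos(n*pi) = (-1)^n, so a_n = 3*(-1)^n. a_{2k} = 3 -> 3. a_{2k+1} = -3 -> -3.
Since these two subsequential limits are 3 and -3, distinct, the full sequence cannot converge (a convergent sequence has all subsequences tending to the same limit). So lim a_n does not exist.

DNE


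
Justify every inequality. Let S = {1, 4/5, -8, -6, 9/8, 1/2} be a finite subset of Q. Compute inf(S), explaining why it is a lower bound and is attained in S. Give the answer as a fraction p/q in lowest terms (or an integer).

S is finite, so inf(S) = min(S).
Sorted increasing:
-8, -6, 1/2, 4/5, 1, 9/8
The extremum is -8.
For every x in S, x >= -8. And -8 is in S, so it is attained.
Therefore inf(S) = -8.

-8


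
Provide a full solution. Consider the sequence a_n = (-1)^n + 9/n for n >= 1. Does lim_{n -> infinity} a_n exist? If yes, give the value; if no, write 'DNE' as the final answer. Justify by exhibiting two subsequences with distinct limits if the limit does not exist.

Examine the behaviour of a_n along subsequences.
a_{2k} = 1 + 9/(2k) -> 1. a_{2k+1} = -1 + 9/(2k+1) -> -1.
Since these two subsequential limits are 1 and -1, distinct, the full sequence cannot converge (a convergent sequence has all subsequences tending to the same limit). So lim a_n does not exist.

DNE


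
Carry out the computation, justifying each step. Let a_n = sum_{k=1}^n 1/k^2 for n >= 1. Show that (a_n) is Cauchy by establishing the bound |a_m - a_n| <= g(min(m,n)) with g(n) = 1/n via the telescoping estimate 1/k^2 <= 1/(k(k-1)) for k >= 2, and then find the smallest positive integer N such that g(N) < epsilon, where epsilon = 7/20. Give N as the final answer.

For m > n >= 1: |a_m - a_n| = sum_{k=n+1}^m 1/k^2.
Use 1/k^2 <= 1/(k(k-1)) = 1/(k-1) - 1/k for k >= 2:
sum_{k=n+1}^m 1/k^2 <= sum_{k=n+1}^m (1/(k-1) - 1/k) = 1/n - 1/m <= 1/n.
By symmetry the same bound holds with n,m swapped, so |a_m - a_n| <= 1/min(m,n) = g(min(m,n)). Since g(n) -> 0, (a_n) is Cauchy.
Now solve g(N) < 7/20: 1/N < 7/20 <=> N > 1/(7/20) = 20/7.
The smallest integer strictly greater than 20/7 is N = 3.
Check: g(3) = 1/3 < 7/20; g(2) = 1/2 >= 7/20. So N = 3.

3


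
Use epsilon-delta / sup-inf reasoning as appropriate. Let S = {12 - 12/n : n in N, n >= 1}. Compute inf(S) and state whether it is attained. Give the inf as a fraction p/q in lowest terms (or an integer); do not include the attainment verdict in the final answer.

Analysis:
- Values: 0, 6, 8, 9, ... strictly increasing.
- Minimum is 0 (n=1); inf = 0 (attained).
- 12 - 12/n -> 12 from below; sup = 12, not attained.
Conclusion: inf(S) = 0, attained in S.

0


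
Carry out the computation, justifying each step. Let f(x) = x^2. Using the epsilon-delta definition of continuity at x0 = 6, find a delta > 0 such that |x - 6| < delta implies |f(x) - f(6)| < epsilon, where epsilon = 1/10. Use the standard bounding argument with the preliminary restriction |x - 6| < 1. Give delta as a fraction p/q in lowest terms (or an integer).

Factor: |x^2 - (6)^2| = |x - 6| * |x + 6|.
Impose |x - 6| < 1 first. Then |x + 6| = |(x - 6) + 2*(6)| <= |x - 6| + 2*|6| < 1 + 12 = 13.
So |x^2 - (6)^2| < delta * 13.
We need delta * 13 <= 1/10, i.e. delta <= 1/10/13 = 1/130.
Since 1/130 < 1, this is tighter than 1; take delta = 1/130.
So delta = 1/130 works.

1/130


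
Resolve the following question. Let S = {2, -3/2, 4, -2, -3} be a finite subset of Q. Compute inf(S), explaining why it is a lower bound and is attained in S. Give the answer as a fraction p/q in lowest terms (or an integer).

S is finite, so inf(S) = min(S).
Sorted increasing:
-3, -2, -3/2, 2, 4
The extremum is -3.
For every x in S, x >= -3. And -3 is in S, so it is attained.
Therefore inf(S) = -3.

-3


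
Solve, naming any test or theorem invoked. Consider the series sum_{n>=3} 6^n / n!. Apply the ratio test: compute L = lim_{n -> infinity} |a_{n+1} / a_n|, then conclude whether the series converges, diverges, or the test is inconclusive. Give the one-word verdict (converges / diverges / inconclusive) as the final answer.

Let a_n denote the general term. Form the ratio a_{n+1}/a_n and simplify:
a_{n+1}/a_n = 6/(n + 1)
Take the limit as n -> infinity: L = 0.
Since L = 0 < 1, the ratio test implies the series converges.

converges


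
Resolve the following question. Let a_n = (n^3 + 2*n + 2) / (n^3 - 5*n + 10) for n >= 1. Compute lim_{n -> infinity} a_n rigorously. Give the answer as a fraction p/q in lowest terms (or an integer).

Divide numerator and denominator by n^3, the highest power:
numerator / n^3 = 1 + 2/n^2 + 2/n^3
denominator / n^3 = 1 - 5/n^2 + 10/n^3
As n -> infinity, all terms of the form c/n^k (k >= 1) tend to 0.
So numerator / n^3 -> 1 and denominator / n^3 -> 1.
Therefore lim a_n = 1.

1


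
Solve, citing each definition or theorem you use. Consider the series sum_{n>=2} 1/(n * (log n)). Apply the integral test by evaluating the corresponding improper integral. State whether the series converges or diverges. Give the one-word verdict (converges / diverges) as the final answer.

Let f(x) = 1/(x*log(x)). Then f is positive, continuous, and decreasing on [2, infinity), so the integral test applies.
Compute the improper integral int_{2}^infinity f(x) dx:
  antiderivative F(x) = log(log(x)).
  F(x) = log(log(x)) -> infinity as x -> infinity. The integral diverges, so by the integral test, the series diverges.

diverges


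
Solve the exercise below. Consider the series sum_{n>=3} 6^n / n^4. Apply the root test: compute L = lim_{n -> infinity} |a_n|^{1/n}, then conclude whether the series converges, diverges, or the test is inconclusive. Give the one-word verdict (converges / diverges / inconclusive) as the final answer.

Let a_n denote the general term. Form |a_n|^(1/n) and simplify:
|a_n|^(1/n) = 6/n^(4/n)
Take the limit as n -> infinity: L = 6.
Since L = 6 > 1, the root test implies divergence.

diverges


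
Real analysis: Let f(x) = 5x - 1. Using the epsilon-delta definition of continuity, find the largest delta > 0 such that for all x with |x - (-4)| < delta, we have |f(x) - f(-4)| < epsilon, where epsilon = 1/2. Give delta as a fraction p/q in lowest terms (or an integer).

We compute f(-4) = 5*(-4) - 1 = -21.
|f(x) - f(-4)| = |5x - 1 - (-21)| = |5(x - (-4))| = 5|x - (-4)|.
We need 5|x - (-4)| < 1/2, i.e. |x - (-4)| < 1/2 / 5 = 1/10.
So any delta <= 1/10 works. Conversely, if delta > 1/10, then x = -4 + 1/10 satisfies |x - (-4)| = 1/10 < delta but |f(x) - f(-4)| = 5 * 1/10 = 1/2, which is not < 1/2; so no larger delta works.
Hence the largest such delta is 1/10.

1/10


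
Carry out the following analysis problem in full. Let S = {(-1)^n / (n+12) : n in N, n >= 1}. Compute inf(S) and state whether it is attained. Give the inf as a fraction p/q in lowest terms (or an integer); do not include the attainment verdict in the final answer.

Analysis:
- Values: -1/13, 1/14, -1/15, 1/16, -1/17, ...
- Positive terms (even n): 1/(2+12), 1/(4+12), ... decreasing -> max = 1/14 (n=2).
- Negative terms (odd n): -1/(1+12), -1/(3+12), ... increasing -> min = -1/13 (n=1).
- So sup = 1/14 (attained at n=2); inf = -1/13 (attained at n=1).
Conclusion: inf(S) = -1/13, attained in S.

-1/13


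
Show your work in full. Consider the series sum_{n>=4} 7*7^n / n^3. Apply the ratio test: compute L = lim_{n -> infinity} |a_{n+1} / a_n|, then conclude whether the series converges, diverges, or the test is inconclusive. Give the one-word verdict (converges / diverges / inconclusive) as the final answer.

Let a_n denote the general term. Form the ratio a_{n+1}/a_n and simplify:
a_{n+1}/a_n = 7*n^3/(n + 1)^3
Take the limit as n -> infinity: L = 7.
Since L = 7 > 1 (or L = infinity), the ratio test implies the series diverges.

diverges


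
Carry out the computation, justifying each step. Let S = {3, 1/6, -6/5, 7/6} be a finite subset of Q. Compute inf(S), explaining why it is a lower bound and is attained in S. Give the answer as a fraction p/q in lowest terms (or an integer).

S is finite, so inf(S) = min(S).
Sorted increasing:
-6/5, 1/6, 7/6, 3
The extremum is -6/5.
For every x in S, x >= -6/5. And -6/5 is in S, so it is attained.
Therefore inf(S) = -6/5.

-6/5


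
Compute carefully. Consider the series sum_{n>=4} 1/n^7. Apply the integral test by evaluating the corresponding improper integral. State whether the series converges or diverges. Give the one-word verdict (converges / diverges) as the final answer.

Let f(x) = x^(-7). Then f is positive, continuous, and decreasing on [4, infinity), so the integral test applies.
Compute the improper integral int_{4}^infinity f(x) dx:
  antiderivative F(x) = -1/(6*x^6).
  As x -> infinity, F(x) -> 0 (since p = 7 > 1).
  So int = F(infinity) - F(4) = 0 - (-1/24576) = 1/24576.
  Finite, so by the integral test, the series converges.

converges


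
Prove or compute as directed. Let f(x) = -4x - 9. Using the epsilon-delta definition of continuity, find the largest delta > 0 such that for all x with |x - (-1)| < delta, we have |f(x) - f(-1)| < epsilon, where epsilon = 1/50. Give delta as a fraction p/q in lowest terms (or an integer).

We compute f(-1) = -4*(-1) - 9 = -5.
|f(x) - f(-1)| = |-4x - 9 - (-5)| = |-4(x - (-1))| = 4|x - (-1)|.
We need 4|x - (-1)| < 1/50, i.e. |x - (-1)| < 1/50 / 4 = 1/200.
So any delta <= 1/200 works. Conversely, if delta > 1/200, then x = -1 + 1/200 satisfies |x - (-1)| = 1/200 < delta but |f(x) - f(-1)| = 4 * 1/200 = 1/50, which is not < 1/50; so no larger delta works.
Hence the largest such delta is 1/200.

1/200


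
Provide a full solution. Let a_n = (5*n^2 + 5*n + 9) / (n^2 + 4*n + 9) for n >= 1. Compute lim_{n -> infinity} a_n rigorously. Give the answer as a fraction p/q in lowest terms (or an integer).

Divide numerator and denominator by n^2, the highest power:
numerator / n^2 = 5 + 5/n + 9/n^2
denominator / n^2 = 1 + 4/n + 9/n^2
As n -> infinity, all terms of the form c/n^k (k >= 1) tend to 0.
So numerator / n^2 -> 5 and denominator / n^2 -> 1.
Therefore lim a_n = 5.

5


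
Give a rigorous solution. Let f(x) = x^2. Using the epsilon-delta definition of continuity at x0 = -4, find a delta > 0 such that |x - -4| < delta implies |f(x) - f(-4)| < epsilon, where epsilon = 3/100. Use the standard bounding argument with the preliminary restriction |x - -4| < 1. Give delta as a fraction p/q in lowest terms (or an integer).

Factor: |x^2 - (-4)^2| = |x - -4| * |x + -4|.
Impose |x - -4| < 1 first. Then |x + -4| = |(x - -4) + 2*(-4)| <= |x - -4| + 2*|-4| < 1 + 8 = 9.
So |x^2 - (-4)^2| < delta * 9.
We need delta * 9 <= 3/100, i.e. delta <= 3/100/9 = 1/300.
Since 1/300 < 1, this is tighter than 1; take delta = 1/300.
So delta = 1/300 works.

1/300


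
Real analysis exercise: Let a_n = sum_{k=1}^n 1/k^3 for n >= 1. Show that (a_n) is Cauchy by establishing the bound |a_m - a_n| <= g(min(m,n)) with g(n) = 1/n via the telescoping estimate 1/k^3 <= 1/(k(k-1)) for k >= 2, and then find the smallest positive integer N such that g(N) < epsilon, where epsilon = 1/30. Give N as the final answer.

For m > n >= 1: |a_m - a_n| = sum_{k=n+1}^m 1/k^3.
Use 1/k^3 <= 1/(k(k-1)) = 1/(k-1) - 1/k for k >= 2 (which holds since k^3 >= k^2 >= k(k-1) for k >= 2):
sum_{k=n+1}^m 1/k^3 <= sum_{k=n+1}^m (1/(k-1) - 1/k) = 1/n - 1/m <= 1/n.
By symmetry the same bound holds with n,m swapped, so |a_m - a_n| <= 1/min(m,n) = g(min(m,n)). Since g(n) -> 0, (a_n) is Cauchy.
Now solve g(N) < 1/30: 1/N < 1/30 <=> N > 1/(1/30) = 30.
The smallest integer strictly greater than 30 is N = 31.
Check: g(31) = 1/31 < 1/30; g(30) = 1/30 >= 1/30. So N = 31.

31


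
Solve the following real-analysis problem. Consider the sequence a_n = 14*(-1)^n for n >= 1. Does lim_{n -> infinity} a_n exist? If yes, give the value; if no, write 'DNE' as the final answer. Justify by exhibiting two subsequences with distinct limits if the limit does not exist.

Examine the behaviour of a_n along subsequences.
Even-n subsequence a_{2k} = 14 -> 14. Odd-n subsequence a_{2k+1} = -14 -> -14.
Since these two subsequential limits are 14 and -14, distinct, the full sequence cannot converge (a convergent sequence has all subsequences tending to the same limit). So lim a_n does not exist.

DNE


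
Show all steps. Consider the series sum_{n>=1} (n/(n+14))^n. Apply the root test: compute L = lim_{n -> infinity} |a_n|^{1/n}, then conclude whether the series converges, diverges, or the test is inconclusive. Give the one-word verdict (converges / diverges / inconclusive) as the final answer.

Let a_n denote the general term. Form |a_n|^(1/n) and simplify:
|a_n|^(1/n) = n/(n + 14)
Take the limit as n -> infinity: L = 1.
Since L = 1, the root test is inconclusive. (In fact a_n = (n/(n+14))^n -> e^(-14) != 0, so the nth-term test shows divergence; but the root test itself gives no conclusion.)

inconclusive


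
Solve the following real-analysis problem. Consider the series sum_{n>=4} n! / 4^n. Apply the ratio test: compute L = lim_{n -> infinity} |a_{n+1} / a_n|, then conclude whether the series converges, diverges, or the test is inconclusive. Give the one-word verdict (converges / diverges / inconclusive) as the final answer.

Let a_n denote the general term. Form the ratio a_{n+1}/a_n and simplify:
a_{n+1}/a_n = n/4 + 1/4
Take the limit as n -> infinity: L = infinity.
Since L = infinity > 1 (or L = infinity), the ratio test implies the series diverges.

diverges


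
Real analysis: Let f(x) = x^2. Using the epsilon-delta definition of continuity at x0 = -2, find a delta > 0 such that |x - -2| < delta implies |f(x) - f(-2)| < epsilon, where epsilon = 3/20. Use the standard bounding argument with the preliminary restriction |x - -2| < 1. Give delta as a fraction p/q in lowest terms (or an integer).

Factor: |x^2 - (-2)^2| = |x - -2| * |x + -2|.
Impose |x - -2| < 1 first. Then |x + -2| = |(x - -2) + 2*(-2)| <= |x - -2| + 2*|-2| < 1 + 4 = 5.
So |x^2 - (-2)^2| < delta * 5.
We need delta * 5 <= 3/20, i.e. delta <= 3/20/5 = 3/100.
Since 3/100 < 1, this is tighter than 1; take delta = 3/100.
So delta = 3/100 works.

3/100


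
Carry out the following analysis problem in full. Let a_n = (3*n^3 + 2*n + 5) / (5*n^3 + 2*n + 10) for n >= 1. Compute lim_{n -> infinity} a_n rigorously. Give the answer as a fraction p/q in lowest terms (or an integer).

Divide numerator and denominator by n^3, the highest power:
numerator / n^3 = 3 + 2/n^2 + 5/n^3
denominator / n^3 = 5 + 2/n^2 + 10/n^3
As n -> infinity, all terms of the form c/n^k (k >= 1) tend to 0.
So numerator / n^3 -> 3 and denominator / n^3 -> 5.
Therefore lim a_n = 3/5.

3/5


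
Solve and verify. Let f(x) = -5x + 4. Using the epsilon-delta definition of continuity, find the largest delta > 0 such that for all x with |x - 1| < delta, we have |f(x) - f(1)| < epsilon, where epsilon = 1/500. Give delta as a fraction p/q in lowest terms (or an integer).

We compute f(1) = -5*(1) + 4 = -1.
|f(x) - f(1)| = |-5x + 4 - (-1)| = |-5(x - 1)| = 5|x - 1|.
We need 5|x - 1| < 1/500, i.e. |x - 1| < 1/500 / 5 = 1/2500.
So any delta <= 1/2500 works. Conversely, if delta > 1/2500, then x = 1 + 1/2500 satisfies |x - 1| = 1/2500 < delta but |f(x) - f(1)| = 5 * 1/2500 = 1/500, which is not < 1/500; so no larger delta works.
Hence the largest such delta is 1/2500.

1/2500


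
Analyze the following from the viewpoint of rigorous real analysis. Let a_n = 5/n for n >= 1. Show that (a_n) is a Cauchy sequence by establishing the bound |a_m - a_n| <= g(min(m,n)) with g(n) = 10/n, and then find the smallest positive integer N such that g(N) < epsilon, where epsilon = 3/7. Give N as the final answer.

For any m, n >= 1, by the triangle inequality:
|a_m - a_n| = |5/m - 5/n| <= 5*1/m + 5*1/n <= 10/min(m,n).
So g(n) = 10/n bounds the Cauchy difference. Since g(n) -> 0, (a_n) is Cauchy.
Now solve g(N) < 3/7: 10/N < 3/7 <=> N > 10 / (3/7) = 70/3.
The smallest integer strictly greater than 70/3 is N = 24.
Check: g(24) = 10/24 = 5/12 < 3/7; g(23) = 10/23 >= 3/7. So N = 24.

24


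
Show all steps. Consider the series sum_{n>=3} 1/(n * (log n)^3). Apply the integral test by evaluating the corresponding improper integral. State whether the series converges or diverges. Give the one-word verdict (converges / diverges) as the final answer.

Let f(x) = 1/(x*log(x)^3). Then f is positive, continuous, and decreasing on [3, infinity), so the integral test applies.
Compute the improper integral int_{3}^infinity f(x) dx:
  antiderivative F(x) = -1/(2*log(x)^2).
  F(x) -> 0 as x -> infinity.  int = 0 - F(3) = 1/(2*log(3)^2) < infinity. By the integral test, the series converges.

converges


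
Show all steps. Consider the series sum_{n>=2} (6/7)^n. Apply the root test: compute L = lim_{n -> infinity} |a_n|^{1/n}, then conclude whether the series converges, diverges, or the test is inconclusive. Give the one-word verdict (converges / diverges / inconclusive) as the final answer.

Let a_n denote the general term. Form |a_n|^(1/n) and simplify:
|a_n|^(1/n) = 6/7
Take the limit as n -> infinity: L = 6/7.
Since L = 6/7 < 1, the root test implies convergence.

converges


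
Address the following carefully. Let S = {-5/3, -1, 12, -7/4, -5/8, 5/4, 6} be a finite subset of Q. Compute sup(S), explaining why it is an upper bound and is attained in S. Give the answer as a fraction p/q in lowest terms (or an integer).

S is finite, so sup(S) = max(S).
Sorted decreasing:
12, 6, 5/4, -5/8, -1, -5/3, -7/4
The extremum is 12.
For every x in S, x <= 12. And 12 is in S, so it is attained.
Therefore sup(S) = 12.

12


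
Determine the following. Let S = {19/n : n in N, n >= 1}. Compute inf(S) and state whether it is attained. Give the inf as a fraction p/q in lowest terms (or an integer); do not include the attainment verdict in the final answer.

Analysis:
- Values: 19, 19/2, 19/3, 19/4, ... strictly decreasing.
- The maximum is 19 (n=1); sup = 19 (attained).
- The set is bounded below by 0; 19/n -> 0 so 0 is the greatest lower bound.
- 0 is not in the set, so inf = 0 is not attained.
Conclusion: inf(S) = 0, not attained in S.

0


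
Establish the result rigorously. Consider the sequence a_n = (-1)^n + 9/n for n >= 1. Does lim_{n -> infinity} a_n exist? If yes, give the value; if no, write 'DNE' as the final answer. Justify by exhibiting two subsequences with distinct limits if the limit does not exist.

Examine the behaviour of a_n along subsequences.
a_{2k} = 1 + 9/(2k) -> 1. a_{2k+1} = -1 + 9/(2k+1) -> -1.
Since these two subsequential limits are 1 and -1, distinct, the full sequence cannot converge (a convergent sequence has all subsequences tending to the same limit). So lim a_n does not exist.

DNE


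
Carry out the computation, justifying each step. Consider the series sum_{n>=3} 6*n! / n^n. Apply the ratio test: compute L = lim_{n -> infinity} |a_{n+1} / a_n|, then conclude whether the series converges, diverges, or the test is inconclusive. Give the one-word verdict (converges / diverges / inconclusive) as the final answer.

Let a_n denote the general term. Form the ratio a_{n+1}/a_n and simplify:
a_{n+1}/a_n = (n/(n + 1))^n
Take the limit as n -> infinity: L = exp(-1).
Since L = exp(-1) < 1, the ratio test implies the series converges.

converges


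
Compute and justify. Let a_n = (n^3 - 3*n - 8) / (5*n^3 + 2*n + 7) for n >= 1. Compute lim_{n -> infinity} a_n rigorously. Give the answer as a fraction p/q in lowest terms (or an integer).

Divide numerator and denominator by n^3, the highest power:
numerator / n^3 = 1 - 3/n^2 - 8/n^3
denominator / n^3 = 5 + 2/n^2 + 7/n^3
As n -> infinity, all terms of the form c/n^k (k >= 1) tend to 0.
So numerator / n^3 -> 1 and denominator / n^3 -> 5.
Therefore lim a_n = 1/5.

1/5


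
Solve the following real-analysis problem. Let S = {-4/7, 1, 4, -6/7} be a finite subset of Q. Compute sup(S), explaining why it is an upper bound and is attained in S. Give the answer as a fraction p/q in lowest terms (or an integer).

S is finite, so sup(S) = max(S).
Sorted decreasing:
4, 1, -4/7, -6/7
The extremum is 4.
For every x in S, x <= 4. And 4 is in S, so it is attained.
Therefore sup(S) = 4.

4


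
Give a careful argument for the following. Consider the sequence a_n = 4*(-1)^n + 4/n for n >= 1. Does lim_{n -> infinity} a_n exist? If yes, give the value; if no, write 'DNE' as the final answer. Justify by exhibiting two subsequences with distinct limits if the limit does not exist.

Examine the behaviour of a_n along subsequences.
a_{2k} = 4 + 4/(2k) -> 4. a_{2k+1} = -4 + 4/(2k+1) -> -4.
Since these two subsequential limits are 4 and -4, distinct, the full sequence cannot converge (a convergent sequence has all subsequences tending to the same limit). So lim a_n does not exist.

DNE


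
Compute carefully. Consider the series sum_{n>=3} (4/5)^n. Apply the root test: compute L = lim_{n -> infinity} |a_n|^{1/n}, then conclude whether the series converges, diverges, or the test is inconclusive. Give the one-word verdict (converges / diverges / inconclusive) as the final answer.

Let a_n denote the general term. Form |a_n|^(1/n) and simplify:
|a_n|^(1/n) = 4/5
Take the limit as n -> infinity: L = 4/5.
Since L = 4/5 < 1, the root test implies convergence.

converges


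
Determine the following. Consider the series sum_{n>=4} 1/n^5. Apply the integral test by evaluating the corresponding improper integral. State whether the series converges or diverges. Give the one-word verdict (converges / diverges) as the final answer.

Let f(x) = x^(-5). Then f is positive, continuous, and decreasing on [4, infinity), so the integral test applies.
Compute the improper integral int_{4}^infinity f(x) dx:
  antiderivative F(x) = -1/(4*x^4).
  As x -> infinity, F(x) -> 0 (since p = 5 > 1).
  So int = F(infinity) - F(4) = 0 - (-1/1024) = 1/1024.
  Finite, so by the integral test, the series converges.

converges


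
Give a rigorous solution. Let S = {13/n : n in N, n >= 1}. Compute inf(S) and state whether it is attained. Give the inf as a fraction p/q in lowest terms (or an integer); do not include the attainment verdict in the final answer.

Analysis:
- Values: 13, 13/2, 13/3, 13/4, ... strictly decreasing.
- The maximum is 13 (n=1); sup = 13 (attained).
- The set is bounded below by 0; 13/n -> 0 so 0 is the greatest lower bound.
- 0 is not in the set, so inf = 0 is not attained.
Conclusion: inf(S) = 0, not attained in S.

0


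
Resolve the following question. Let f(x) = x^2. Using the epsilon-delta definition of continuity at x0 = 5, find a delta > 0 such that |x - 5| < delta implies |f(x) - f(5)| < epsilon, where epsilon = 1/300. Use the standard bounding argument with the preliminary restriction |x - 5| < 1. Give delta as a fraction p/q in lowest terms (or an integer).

Factor: |x^2 - (5)^2| = |x - 5| * |x + 5|.
Impose |x - 5| < 1 first. Then |x + 5| = |(x - 5) + 2*(5)| <= |x - 5| + 2*|5| < 1 + 10 = 11.
So |x^2 - (5)^2| < delta * 11.
We need delta * 11 <= 1/300, i.e. delta <= 1/300/11 = 1/3300.
Since 1/3300 < 1, this is tighter than 1; take delta = 1/3300.
So delta = 1/3300 works.

1/3300


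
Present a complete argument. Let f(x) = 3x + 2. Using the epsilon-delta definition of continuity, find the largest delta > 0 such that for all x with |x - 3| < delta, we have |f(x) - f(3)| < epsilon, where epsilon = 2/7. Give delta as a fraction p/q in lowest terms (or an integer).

We compute f(3) = 3*(3) + 2 = 11.
|f(x) - f(3)| = |3x + 2 - (11)| = |3(x - 3)| = 3|x - 3|.
We need 3|x - 3| < 2/7, i.e. |x - 3| < 2/7 / 3 = 2/21.
So any delta <= 2/21 works. Conversely, if delta > 2/21, then x = 3 + 2/21 satisfies |x - 3| = 2/21 < delta but |f(x) - f(3)| = 3 * 2/21 = 2/7, which is not < 2/7; so no larger delta works.
Hence the largest such delta is 2/21.

2/21


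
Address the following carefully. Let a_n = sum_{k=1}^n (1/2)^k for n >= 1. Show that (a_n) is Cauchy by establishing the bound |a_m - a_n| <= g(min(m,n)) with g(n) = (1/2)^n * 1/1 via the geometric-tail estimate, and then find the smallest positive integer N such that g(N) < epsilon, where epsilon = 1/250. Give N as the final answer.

For m > n >= 1: |a_m - a_n| = sum_{k=n+1}^m (1/2)^k < sum_{k=n+1}^infinity (1/2)^k = (1/2)^(n+1) / (1 - 1/2) = (1/2)^n * (1/2) * (2/1) = (1/2)^n * 1/1.
So g(n) = (1/2)^n / 1. Since g(n) -> 0, (a_n) is Cauchy.
Now solve g(N) < 1/250: (1/2)^N / 1 < 1/250 <=> 2^N > 1 / (1 * 1/250) = 250.
Check powers of 2: 2^7 = 128 <= 250, 2^8 = 256 > 250.
So the smallest such N is 8. Check: g(8) = 1/(1 * 256) = 1/256 < 1/250.

8


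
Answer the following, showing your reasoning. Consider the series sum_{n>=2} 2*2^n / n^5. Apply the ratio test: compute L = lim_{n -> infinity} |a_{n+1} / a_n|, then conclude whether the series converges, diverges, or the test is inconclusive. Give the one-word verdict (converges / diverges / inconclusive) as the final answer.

Let a_n denote the general term. Form the ratio a_{n+1}/a_n and simplify:
a_{n+1}/a_n = 2*n^5/(n + 1)^5
Take the limit as n -> infinity: L = 2.
Since L = 2 > 1 (or L = infinity), the ratio test implies the series diverges.

diverges


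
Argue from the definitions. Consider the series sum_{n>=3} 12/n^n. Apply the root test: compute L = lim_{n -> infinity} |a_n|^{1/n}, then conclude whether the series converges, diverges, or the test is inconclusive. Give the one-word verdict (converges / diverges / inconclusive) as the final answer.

Let a_n denote the general term. Form |a_n|^(1/n) and simplify:
|a_n|^(1/n) = 12^(1/n)/n
Take the limit as n -> infinity: L = 0.
Since L = 0 < 1, the root test implies convergence.

converges


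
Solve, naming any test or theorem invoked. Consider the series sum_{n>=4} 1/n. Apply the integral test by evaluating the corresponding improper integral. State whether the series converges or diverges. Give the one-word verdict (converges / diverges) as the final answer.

Let f(x) = 1/x. Then f is positive, continuous, and decreasing on [4, infinity), so the integral test applies.
Compute the improper integral int_{4}^infinity f(x) dx:
  antiderivative F(x) = log(x).
  As x -> infinity, log(x) -> infinity.
  So int = infinity - log(4) = infinity. By the integral test, the series diverges.

diverges


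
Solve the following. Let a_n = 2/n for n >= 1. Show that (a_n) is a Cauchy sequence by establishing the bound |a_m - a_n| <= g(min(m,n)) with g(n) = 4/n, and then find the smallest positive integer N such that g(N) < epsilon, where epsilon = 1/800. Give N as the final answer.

For any m, n >= 1, by the triangle inequality:
|a_m - a_n| = |2/m - 2/n| <= 2*1/m + 2*1/n <= 4/min(m,n).
So g(n) = 4/n bounds the Cauchy difference. Since g(n) -> 0, (a_n) is Cauchy.
Now solve g(N) < 1/800: 4/N < 1/800 <=> N > 4 / (1/800) = 3200.
The smallest integer strictly greater than 3200 is N = 3201.
Check: g(3201) = 4/3201 = 4/3201 < 1/800; g(3200) = 1/800 >= 1/800. So N = 3201.

3201


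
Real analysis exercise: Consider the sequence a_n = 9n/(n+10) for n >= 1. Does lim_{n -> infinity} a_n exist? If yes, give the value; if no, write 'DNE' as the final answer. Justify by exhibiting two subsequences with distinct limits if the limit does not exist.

Examine the behaviour of a_n along subsequences.
Even-n subsequence a_{2k} = 9(2k)/(2k+10) -> 9. Odd-n subsequence a_{2k+1} = 9(2k+1)/(2k+11) -> 9. Both tend to 9, which suggests the limit is 9; verify directly.
|a_n - 9| = |9n - 9(n+10)| / (n+10) = 90/(n+10) < 90/n for every n >= 1.
Given epsilon > 0, choose a positive integer N > 90/epsilon. Then for all n >= N, |a_n - 9| < 90/n <= 90/N < epsilon.
So by the definition of the limit, lim a_n exists and equals 9.

9


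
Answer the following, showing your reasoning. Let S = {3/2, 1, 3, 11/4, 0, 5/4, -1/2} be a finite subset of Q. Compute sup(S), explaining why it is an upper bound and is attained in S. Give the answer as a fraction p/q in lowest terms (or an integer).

S is finite, so sup(S) = max(S).
Sorted decreasing:
3, 11/4, 3/2, 5/4, 1, 0, -1/2
The extremum is 3.
For every x in S, x <= 3. And 3 is in S, so it is attained.
Therefore sup(S) = 3.

3


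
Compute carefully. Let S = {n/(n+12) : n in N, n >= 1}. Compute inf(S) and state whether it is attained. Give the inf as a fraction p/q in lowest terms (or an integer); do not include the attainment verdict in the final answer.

Analysis:
- Values: 1/13, 1/7, 1/5, 1/4, ... strictly increasing.
- Minimum is 1/13 (n=1); inf = 1/13 (attained).
- n/(n+12) = 1 - 12/(n+12) -> 1 from below as n -> infinity, and never equals 1.
- So sup = 1 (not attained).
Conclusion: inf(S) = 1/13, attained in S.

1/13


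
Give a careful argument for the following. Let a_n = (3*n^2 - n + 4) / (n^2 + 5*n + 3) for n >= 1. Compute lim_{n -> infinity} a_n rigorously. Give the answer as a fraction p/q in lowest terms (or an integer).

Divide numerator and denominator by n^2, the highest power:
numerator / n^2 = 3 - 1/n + 4/n^2
denominator / n^2 = 1 + 5/n + 3/n^2
As n -> infinity, all terms of the form c/n^k (k >= 1) tend to 0.
So numerator / n^2 -> 3 and denominator / n^2 -> 1.
Therefore lim a_n = 3.

3


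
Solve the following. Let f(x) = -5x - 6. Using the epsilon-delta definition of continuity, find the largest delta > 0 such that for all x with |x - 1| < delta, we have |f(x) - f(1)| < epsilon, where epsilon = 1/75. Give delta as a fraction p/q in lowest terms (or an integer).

We compute f(1) = -5*(1) - 6 = -11.
|f(x) - f(1)| = |-5x - 6 - (-11)| = |-5(x - 1)| = 5|x - 1|.
We need 5|x - 1| < 1/75, i.e. |x - 1| < 1/75 / 5 = 1/375.
So any delta <= 1/375 works. Conversely, if delta > 1/375, then x = 1 + 1/375 satisfies |x - 1| = 1/375 < delta but |f(x) - f(1)| = 5 * 1/375 = 1/75, which is not < 1/75; so no larger delta works.
Hence the largest such delta is 1/375.

1/375


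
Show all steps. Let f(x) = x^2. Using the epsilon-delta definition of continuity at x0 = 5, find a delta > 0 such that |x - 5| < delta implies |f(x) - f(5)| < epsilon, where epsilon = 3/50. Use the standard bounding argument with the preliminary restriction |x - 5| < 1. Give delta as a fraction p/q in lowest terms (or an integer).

Factor: |x^2 - (5)^2| = |x - 5| * |x + 5|.
Impose |x - 5| < 1 first. Then |x + 5| = |(x - 5) + 2*(5)| <= |x - 5| + 2*|5| < 1 + 10 = 11.
So |x^2 - (5)^2| < delta * 11.
We need delta * 11 <= 3/50, i.e. delta <= 3/50/11 = 3/550.
Since 3/550 < 1, this is tighter than 1; take delta = 3/550.
So delta = 3/550 works.

3/550


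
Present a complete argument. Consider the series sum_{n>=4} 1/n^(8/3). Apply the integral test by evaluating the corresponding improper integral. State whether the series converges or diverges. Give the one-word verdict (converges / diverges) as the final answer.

Let f(x) = x^(-8/3). Then f is positive, continuous, and decreasing on [4, infinity), so the integral test applies.
Compute the improper integral int_{4}^infinity f(x) dx:
  antiderivative F(x) = -3/(5*x^(5/3)).
  As x -> infinity, F(x) -> 0 (since p = 8/3 > 1).
  So int = F(infinity) - F(4) = 0 - (-3*2^(2/3)/80) = 3*2^(2/3)/80.
  Finite, so by the integral test, the series converges.

converges


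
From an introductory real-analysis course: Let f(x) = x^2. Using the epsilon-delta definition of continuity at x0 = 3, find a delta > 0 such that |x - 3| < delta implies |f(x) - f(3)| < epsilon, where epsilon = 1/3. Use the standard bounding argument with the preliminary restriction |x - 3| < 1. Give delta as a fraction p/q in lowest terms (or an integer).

Factor: |x^2 - (3)^2| = |x - 3| * |x + 3|.
Impose |x - 3| < 1 first. Then |x + 3| = |(x - 3) + 2*(3)| <= |x - 3| + 2*|3| < 1 + 6 = 7.
So |x^2 - (3)^2| < delta * 7.
We need delta * 7 <= 1/3, i.e. delta <= 1/3/7 = 1/21.
Since 1/21 < 1, this is tighter than 1; take delta = 1/21.
So delta = 1/21 works.

1/21


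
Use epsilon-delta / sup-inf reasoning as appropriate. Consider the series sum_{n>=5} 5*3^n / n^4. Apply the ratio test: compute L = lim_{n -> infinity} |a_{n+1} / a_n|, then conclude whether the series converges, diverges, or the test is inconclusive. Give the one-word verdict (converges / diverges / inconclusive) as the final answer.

Let a_n denote the general term. Form the ratio a_{n+1}/a_n and simplify:
a_{n+1}/a_n = 3*n^4/(n + 1)^4
Take the limit as n -> infinity: L = 3.
Since L = 3 > 1 (or L = infinity), the ratio test implies the series diverges.

diverges


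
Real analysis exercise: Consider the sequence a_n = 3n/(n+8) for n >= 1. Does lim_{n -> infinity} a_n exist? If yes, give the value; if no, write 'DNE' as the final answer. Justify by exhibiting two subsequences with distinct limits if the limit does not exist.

Examine the behaviour of a_n along subsequences.
Even-n subsequence a_{2k} = 3(2k)/(2k+8) -> 3. Odd-n subsequence a_{2k+1} = 3(2k+1)/(2k+9) -> 3. Both tend to 3, which suggests the limit is 3; verify directly.
|a_n - 3| = |3n - 3(n+8)| / (n+8) = 24/(n+8) < 24/n for every n >= 1.
Given epsilon > 0, choose a positive integer N > 24/epsilon. Then for all n >= N, |a_n - 3| < 24/n <= 24/N < epsilon.
So by the definition of the limit, lim a_n exists and equals 3.

3


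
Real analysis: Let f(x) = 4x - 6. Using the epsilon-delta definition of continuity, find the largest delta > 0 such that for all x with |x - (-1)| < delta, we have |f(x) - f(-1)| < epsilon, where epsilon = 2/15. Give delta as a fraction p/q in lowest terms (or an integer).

We compute f(-1) = 4*(-1) - 6 = -10.
|f(x) - f(-1)| = |4x - 6 - (-10)| = |4(x - (-1))| = 4|x - (-1)|.
We need 4|x - (-1)| < 2/15, i.e. |x - (-1)| < 2/15 / 4 = 1/30.
So any delta <= 1/30 works. Conversely, if delta > 1/30, then x = -1 + 1/30 satisfies |x - (-1)| = 1/30 < delta but |f(x) - f(-1)| = 4 * 1/30 = 2/15, which is not < 2/15; so no larger delta works.
Hence the largest such delta is 1/30.

1/30
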